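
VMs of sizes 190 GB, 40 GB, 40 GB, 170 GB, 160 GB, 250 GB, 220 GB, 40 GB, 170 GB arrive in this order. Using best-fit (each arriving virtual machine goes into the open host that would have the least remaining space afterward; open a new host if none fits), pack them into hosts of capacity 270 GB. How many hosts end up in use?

  190 → host 1 (new)  [load 190/270]
  40 → host 1  [load 230/270]
  40 → host 1  [load 270/270]
  170 → host 2 (new)  [load 170/270]
  160 → host 3 (new)  [load 160/270]
  250 → host 4 (new)  [load 250/270]
  220 → host 5 (new)  [load 220/270]
  40 → host 5  [load 260/270]
  170 → host 6 (new)  [load 170/270]
6 hosts opened.

6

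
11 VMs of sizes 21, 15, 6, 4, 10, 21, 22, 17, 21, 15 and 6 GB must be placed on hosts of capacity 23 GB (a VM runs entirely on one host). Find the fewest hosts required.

8

Total = 22 + 21 + 21 + 21 + 17 + 15 + 15 + 10 + 6 + 6 + 4 = 158 GB.
Lower bound: ⌈158/23⌉ = 7 hosts.
A packing using 8 hosts:
  host 1: 22 = 22
  host 2: 21 = 21
  host 3: 21 = 21
  host 4: 21 = 21
  host 5: 17 + 6 = 23
  host 6: 15 + 6 = 21
  host 7: 15 + 4 = 19
  host 8: 10 = 10
No arrangement into 7 hosts stays within capacity, so 8 is optimal.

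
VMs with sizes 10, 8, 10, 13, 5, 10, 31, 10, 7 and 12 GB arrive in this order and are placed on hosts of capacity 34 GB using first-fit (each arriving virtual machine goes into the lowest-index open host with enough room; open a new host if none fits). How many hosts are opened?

  10 → host 1 (new)  [load 10/34]
  8 → host 1  [load 18/34]
  10 → host 1  [load 28/34]
  13 → host 2 (new)  [load 13/34]
  5 → host 1  [load 33/34]
  10 → host 2  [load 23/34]
  31 → host 3 (new)  [load 31/34]
  10 → host 2  [load 33/34]
  7 → host 4 (new)  [load 7/34]
  12 → host 4  [load 19/34]
4 hosts opened.

4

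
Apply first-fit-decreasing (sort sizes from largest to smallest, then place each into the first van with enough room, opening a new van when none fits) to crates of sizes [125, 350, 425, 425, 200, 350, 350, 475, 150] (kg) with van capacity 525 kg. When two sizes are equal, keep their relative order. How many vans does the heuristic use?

Sorted descending: 475, 425, 425, 350, 350, 350, 200, 150, 125.
  475 → van 1 (new)  [load 475/525]
  425 → van 2 (new)  [load 425/525]
  425 → van 3 (new)  [load 425/525]
  350 → van 4 (new)  [load 350/525]
  350 → van 5 (new)  [load 350/525]
  350 → van 6 (new)  [load 350/525]
  200 → van 7 (new)  [load 200/525]
  150 → van 4  [load 500/525]
  125 → van 5  [load 475/525]
7 vans opened.

7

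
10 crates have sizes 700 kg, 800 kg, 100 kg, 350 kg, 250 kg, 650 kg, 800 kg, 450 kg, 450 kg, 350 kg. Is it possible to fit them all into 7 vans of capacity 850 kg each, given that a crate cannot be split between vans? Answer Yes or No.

A valid assignment using 7 vans:
  van 1: 800 = 800
  van 2: 800 = 800
  van 3: 700 + 100 = 800
  van 4: 650 = 650
  van 5: 450 + 350 = 800
  van 6: 450 + 350 = 800
  van 7: 250 = 250
Every load is within 850 kg, so 7 vans suffice.

Yes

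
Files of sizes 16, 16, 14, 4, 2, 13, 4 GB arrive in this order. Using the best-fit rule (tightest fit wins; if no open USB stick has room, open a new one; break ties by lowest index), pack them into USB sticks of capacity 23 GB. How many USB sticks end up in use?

  16 → USB stick 1 (new)  [load 16/23]
  16 → USB stick 2 (new)  [load 16/23]
  14 → USB stick 3 (new)  [load 14/23]
  4 → USB stick 1  [load 20/23]
  2 → USB stick 1  [load 22/23]
  13 → USB stick 4 (new)  [load 13/23]
  4 → USB stick 2  [load 20/23]
4 USB sticks opened.

4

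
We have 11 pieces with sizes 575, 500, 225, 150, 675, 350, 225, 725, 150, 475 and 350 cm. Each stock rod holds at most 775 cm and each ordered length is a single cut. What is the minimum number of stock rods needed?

Total = 725 + 675 + 575 + 500 + 475 + 350 + 350 + 225 + 225 + 150 + 150 = 4400 cm.
Lower bound: ⌈4400/775⌉ = 6 stock rods.
A packing using 7 stock rods:
  stock rod 1: 725 = 725
  stock rod 2: 675 = 675
  stock rod 3: 575 + 150 = 725
  stock rod 4: 500 + 225 = 725
  stock rod 5: 475 + 225 = 700
  stock rod 6: 350 + 350 = 700
  stock rod 7: 150 = 150
No arrangement into 6 stock rods stays within capacity, so 7 is optimal.

7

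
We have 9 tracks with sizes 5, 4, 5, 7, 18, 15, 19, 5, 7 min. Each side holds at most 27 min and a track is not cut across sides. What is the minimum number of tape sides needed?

4

Total = 19 + 18 + 15 + 7 + 7 + 5 + 5 + 5 + 4 = 85 min.
Lower bound: ⌈85/27⌉ = 4 tape sides.
A packing using 4 tape sides:
  side 1: 19 + 7 = 26
  side 2: 18 + 7 = 25
  side 3: 15 + 5 + 5 = 25
  side 4: 5 + 4 = 9
This matches the lower bound, so 4 is optimal.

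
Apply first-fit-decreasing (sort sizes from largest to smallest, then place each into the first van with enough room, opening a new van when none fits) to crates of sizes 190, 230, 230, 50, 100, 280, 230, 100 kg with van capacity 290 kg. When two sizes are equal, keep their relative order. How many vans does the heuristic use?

Sorted descending: 280, 230, 230, 230, 190, 100, 100, 50.
  280 → van 1 (new)  [load 280/290]
  230 → van 2 (new)  [load 230/290]
  230 → van 3 (new)  [load 230/290]
  230 → van 4 (new)  [load 230/290]
  190 → van 5 (new)  [load 190/290]
  100 → van 5  [load 290/290]
  100 → van 6 (new)  [load 100/290]
  50 → van 2  [load 280/290]
6 vans opened.

6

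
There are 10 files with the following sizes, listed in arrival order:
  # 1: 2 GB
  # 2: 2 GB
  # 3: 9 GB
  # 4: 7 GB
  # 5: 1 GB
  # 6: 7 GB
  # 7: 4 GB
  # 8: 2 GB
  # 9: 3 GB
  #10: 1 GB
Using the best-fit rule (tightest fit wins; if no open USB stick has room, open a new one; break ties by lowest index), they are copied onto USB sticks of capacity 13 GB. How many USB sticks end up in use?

3

  2 → USB stick 1 (new)  [load 2/13]
  2 → USB stick 1  [load 4/13]
  9 → USB stick 1  [load 13/13]
  7 → USB stick 2 (new)  [load 7/13]
  1 → USB stick 2  [load 8/13]
  7 → USB stick 3 (new)  [load 7/13]
  4 → USB stick 2  [load 12/13]
  2 → USB stick 3  [load 9/13]
  3 → USB stick 3  [load 12/13]
  1 → USB stick 2  [load 13/13]
3 USB sticks opened.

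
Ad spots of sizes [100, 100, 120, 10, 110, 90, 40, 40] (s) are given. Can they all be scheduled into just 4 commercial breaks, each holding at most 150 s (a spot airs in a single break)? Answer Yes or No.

No

Total = 610 s; ⌈610/150⌉ = 5.
At least 5 commercial breaks are required, but only 4 are allowed.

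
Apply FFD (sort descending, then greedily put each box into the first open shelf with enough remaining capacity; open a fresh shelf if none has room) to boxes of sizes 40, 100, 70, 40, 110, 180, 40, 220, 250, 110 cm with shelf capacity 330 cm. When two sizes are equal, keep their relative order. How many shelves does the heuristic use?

4

Sorted descending: 250, 220, 180, 110, 110, 100, 70, 40, 40, 40.
  250 → shelf 1 (new)  [load 250/330]
  220 → shelf 2 (new)  [load 220/330]
  180 → shelf 3 (new)  [load 180/330]
  110 → shelf 2  [load 330/330]
  110 → shelf 3  [load 290/330]
  100 → shelf 4 (new)  [load 100/330]
  70 → shelf 1  [load 320/330]
  40 → shelf 3  [load 330/330]
  40 → shelf 4  [load 140/330]
  40 → shelf 4  [load 180/330]
4 shelves opened.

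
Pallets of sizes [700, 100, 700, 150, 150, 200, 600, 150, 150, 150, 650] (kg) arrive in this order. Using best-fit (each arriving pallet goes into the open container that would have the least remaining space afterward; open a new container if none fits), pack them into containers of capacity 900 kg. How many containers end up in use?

  700 → container 1 (new)  [load 700/900]
  100 → container 1  [load 800/900]
  700 → container 2 (new)  [load 700/900]
  150 → container 2  [load 850/900]
  150 → container 3 (new)  [load 150/900]
  200 → container 3  [load 350/900]
  600 → container 4 (new)  [load 600/900]
  150 → container 4  [load 750/900]
  150 → container 4  [load 900/900]
  150 → container 3  [load 500/900]
  650 → container 5 (new)  [load 650/900]
5 containers opened.

5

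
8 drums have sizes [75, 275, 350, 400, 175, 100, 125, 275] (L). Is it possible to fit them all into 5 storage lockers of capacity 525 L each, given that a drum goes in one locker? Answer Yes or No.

A valid assignment using 4 storage lockers:
  locker 1: 400 + 125 = 525
  locker 2: 350 + 175 = 525
  locker 3: 275 + 100 + 75 = 450
  locker 4: 275 = 275
That uses only 4 ≤ 5, so 5 storage lockers are enough.

Yes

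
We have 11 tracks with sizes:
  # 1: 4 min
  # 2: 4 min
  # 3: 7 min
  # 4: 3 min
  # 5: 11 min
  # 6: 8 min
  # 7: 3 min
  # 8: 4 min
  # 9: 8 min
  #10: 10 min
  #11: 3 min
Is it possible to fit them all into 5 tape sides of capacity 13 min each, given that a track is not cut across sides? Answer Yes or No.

No

Total = 65 min; ⌈65/13⌉ = 5.
The bound of 5 does not rule out 5, but exhaustive search shows no assignment into 5 tape sides of capacity 13 min exists — the minimum is 6.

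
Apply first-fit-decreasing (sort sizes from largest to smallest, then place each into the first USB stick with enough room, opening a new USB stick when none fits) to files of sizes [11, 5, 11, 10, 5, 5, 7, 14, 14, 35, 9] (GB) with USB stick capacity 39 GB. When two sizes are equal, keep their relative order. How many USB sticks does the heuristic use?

4

Sorted descending: 35, 14, 14, 11, 11, 10, 9, 7, 5, 5, 5.
  35 → USB stick 1 (new)  [load 35/39]
  14 → USB stick 2 (new)  [load 14/39]
  14 → USB stick 2  [load 28/39]
  11 → USB stick 2  [load 39/39]
  11 → USB stick 3 (new)  [load 11/39]
  10 → USB stick 3  [load 21/39]
  9 → USB stick 3  [load 30/39]
  7 → USB stick 3  [load 37/39]
  5 → USB stick 4 (new)  [load 5/39]
  5 → USB stick 4  [load 10/39]
  5 → USB stick 4  [load 15/39]
4 USB sticks opened.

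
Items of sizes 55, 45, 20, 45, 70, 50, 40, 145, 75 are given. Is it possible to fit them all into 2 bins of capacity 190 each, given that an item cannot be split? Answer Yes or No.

Total = 545; ⌈545/190⌉ = 3.
At least 3 bins are required, but only 2 are allowed.

No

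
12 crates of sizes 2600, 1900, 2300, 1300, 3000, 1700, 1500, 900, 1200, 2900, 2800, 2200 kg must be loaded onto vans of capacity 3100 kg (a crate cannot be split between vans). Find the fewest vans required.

9

Total = 3000 + 2900 + 2800 + 2600 + 2300 + 2200 + 1900 + 1700 + 1500 + 1300 + 1200 + 900 = 24300 kg.
Lower bound: ⌈24300/3100⌉ = 8 vans.
A packing using 9 vans:
  van 1: 3000 = 3000
  van 2: 2900 = 2900
  van 3: 2800 = 2800
  van 4: 2600 = 2600
  van 5: 2300 = 2300
  van 6: 2200 + 900 = 3100
  van 7: 1900 + 1200 = 3100
  van 8: 1700 + 1300 = 3000
  van 9: 1500 = 1500
No arrangement into 8 vans stays within capacity, so 9 is optimal.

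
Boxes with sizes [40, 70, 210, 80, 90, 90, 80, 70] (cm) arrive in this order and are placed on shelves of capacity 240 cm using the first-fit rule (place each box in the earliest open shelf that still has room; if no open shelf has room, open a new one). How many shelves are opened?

  40 → shelf 1 (new)  [load 40/240]
  70 → shelf 1  [load 110/240]
  210 → shelf 2 (new)  [load 210/240]
  80 → shelf 1  [load 190/240]
  90 → shelf 3 (new)  [load 90/240]
  90 → shelf 3  [load 180/240]
  80 → shelf 4 (new)  [load 80/240]
  70 → shelf 4  [load 150/240]
4 shelves opened.

4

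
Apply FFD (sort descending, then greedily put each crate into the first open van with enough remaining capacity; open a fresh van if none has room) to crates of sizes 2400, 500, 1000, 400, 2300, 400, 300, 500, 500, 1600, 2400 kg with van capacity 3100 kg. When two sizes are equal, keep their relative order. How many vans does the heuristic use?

5

Sorted descending: 2400, 2400, 2300, 1600, 1000, 500, 500, 500, 400, 400, 300.
  2400 → van 1 (new)  [load 2400/3100]
  2400 → van 2 (new)  [load 2400/3100]
  2300 → van 3 (new)  [load 2300/3100]
  1600 → van 4 (new)  [load 1600/3100]
  1000 → van 4  [load 2600/3100]
  500 → van 1  [load 2900/3100]
  500 → van 2  [load 2900/3100]
  500 → van 3  [load 2800/3100]
  400 → van 4  [load 3000/3100]
  400 → van 5 (new)  [load 400/3100]
  300 → van 3  [load 3100/3100]
5 vans opened.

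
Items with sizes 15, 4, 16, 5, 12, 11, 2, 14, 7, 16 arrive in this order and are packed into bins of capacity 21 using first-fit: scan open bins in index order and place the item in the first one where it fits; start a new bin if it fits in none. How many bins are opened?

6

  15 → bin 1 (new)  [load 15/21]
  4 → bin 1  [load 19/21]
  16 → bin 2 (new)  [load 16/21]
  5 → bin 2  [load 21/21]
  12 → bin 3 (new)  [load 12/21]
  11 → bin 4 (new)  [load 11/21]
  2 → bin 1  [load 21/21]
  14 → bin 5 (new)  [load 14/21]
  7 → bin 3  [load 19/21]
  16 → bin 6 (new)  [load 16/21]
6 bins opened.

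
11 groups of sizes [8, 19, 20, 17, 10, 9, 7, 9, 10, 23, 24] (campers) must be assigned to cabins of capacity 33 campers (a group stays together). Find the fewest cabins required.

Total = 24 + 23 + 20 + 19 + 17 + 10 + 10 + 9 + 9 + 8 + 7 = 156 campers.
Lower bound: ⌈156/33⌉ = 5 cabins.
A packing using 5 cabins:
  cabin 1: 24 + 9 = 33
  cabin 2: 23 + 10 = 33
  cabin 3: 20 + 10 = 30
  cabin 4: 19 + 9 = 28
  cabin 5: 17 + 8 + 7 = 32
This matches the lower bound, so 5 is optimal.

5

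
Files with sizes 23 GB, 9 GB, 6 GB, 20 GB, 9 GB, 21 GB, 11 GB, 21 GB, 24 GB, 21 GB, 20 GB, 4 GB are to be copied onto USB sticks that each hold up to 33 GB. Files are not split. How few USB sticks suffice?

Total = 24 + 23 + 21 + 21 + 21 + 20 + 20 + 11 + 9 + 9 + 6 + 4 = 189 GB.
Lower bound: ⌈189/33⌉ = 6 USB sticks.
Also, 7 files each exceed 33/2 GB, and no two of those can share a USB stick, so at least 7 USB sticks are needed.
A packing using 7 USB sticks:
  USB stick 1: 24 + 9 = 33
  USB stick 2: 23 + 9 = 32
  USB stick 3: 21 + 11 = 32
  USB stick 4: 21 + 6 + 4 = 31
  USB stick 5: 21 = 21
  USB stick 6: 20 = 20
  USB stick 7: 20 = 20
This matches the lower bound, so 7 is optimal.

7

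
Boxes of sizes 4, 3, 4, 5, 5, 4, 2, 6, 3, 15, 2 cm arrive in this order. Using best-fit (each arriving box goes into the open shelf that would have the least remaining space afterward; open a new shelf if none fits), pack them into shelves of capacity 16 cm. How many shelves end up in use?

  4 → shelf 1 (new)  [load 4/16]
  3 → shelf 1  [load 7/16]
  4 → shelf 1  [load 11/16]
  5 → shelf 1  [load 16/16]
  5 → shelf 2 (new)  [load 5/16]
  4 → shelf 2  [load 9/16]
  2 → shelf 2  [load 11/16]
  6 → shelf 3 (new)  [load 6/16]
  3 → shelf 2  [load 14/16]
  15 → shelf 4 (new)  [load 15/16]
  2 → shelf 2  [load 16/16]
4 shelves opened.

4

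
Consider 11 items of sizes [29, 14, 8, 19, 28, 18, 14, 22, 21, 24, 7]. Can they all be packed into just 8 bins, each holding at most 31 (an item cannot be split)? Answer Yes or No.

Yes

A valid assignment using 8 bins:
  bin 1: 29 = 29
  bin 2: 28 = 28
  bin 3: 24 + 7 = 31
  bin 4: 22 + 8 = 30
  bin 5: 21 = 21
  bin 6: 19 = 19
  bin 7: 18 = 18
  bin 8: 14 + 14 = 28
Every load is within 31, so 8 bins suffice.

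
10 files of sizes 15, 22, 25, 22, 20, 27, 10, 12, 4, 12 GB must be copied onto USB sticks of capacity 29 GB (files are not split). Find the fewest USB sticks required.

Total = 27 + 25 + 22 + 22 + 20 + 15 + 12 + 12 + 10 + 4 = 169 GB.
Lower bound: ⌈169/29⌉ = 6 USB sticks.
A packing using 7 USB sticks:
  USB stick 1: 27 = 27
  USB stick 2: 25 + 4 = 29
  USB stick 3: 22 = 22
  USB stick 4: 22 = 22
  USB stick 5: 20 = 20
  USB stick 6: 15 + 12 = 27
  USB stick 7: 12 + 10 = 22
No arrangement into 6 USB sticks stays within capacity, so 7 is optimal.

7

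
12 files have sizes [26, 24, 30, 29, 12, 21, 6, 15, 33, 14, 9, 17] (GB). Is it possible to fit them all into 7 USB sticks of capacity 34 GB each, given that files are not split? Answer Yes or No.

Total = 236 GB; ⌈236/34⌉ = 7.
The bound of 7 does not rule out 7, but exhaustive search shows no assignment into 7 USB sticks of capacity 34 GB exists — the minimum is 8.

No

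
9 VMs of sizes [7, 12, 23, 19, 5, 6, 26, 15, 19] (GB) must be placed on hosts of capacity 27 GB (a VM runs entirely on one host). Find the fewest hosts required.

Total = 26 + 23 + 19 + 19 + 15 + 12 + 7 + 6 + 5 = 132 GB.
Lower bound: ⌈132/27⌉ = 5 hosts.
A packing using 6 hosts:
  host 1: 26 = 26
  host 2: 23 = 23
  host 3: 19 + 7 = 26
  host 4: 19 + 6 = 25
  host 5: 15 + 12 = 27
  host 6: 5 = 5
No arrangement into 5 hosts stays within capacity, so 6 is optimal.

6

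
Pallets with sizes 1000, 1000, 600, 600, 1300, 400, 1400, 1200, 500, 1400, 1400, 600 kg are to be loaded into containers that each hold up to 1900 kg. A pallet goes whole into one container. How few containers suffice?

7

Total = 1400 + 1400 + 1400 + 1300 + 1200 + 1000 + 1000 + 600 + 600 + 600 + 500 + 400 = 11400 kg.
Lower bound: ⌈11400/1900⌉ = 6 containers.
Also, 7 pallets each exceed 950 kg, and no two of those can share a container, so at least 7 containers are needed.
A packing using 7 containers:
  container 1: 1400 + 500 = 1900
  container 2: 1400 + 400 = 1800
  container 3: 1400 = 1400
  container 4: 1300 + 600 = 1900
  container 5: 1200 + 600 = 1800
  container 6: 1000 + 600 = 1600
  container 7: 1000 = 1000
This matches the lower bound, so 7 is optimal.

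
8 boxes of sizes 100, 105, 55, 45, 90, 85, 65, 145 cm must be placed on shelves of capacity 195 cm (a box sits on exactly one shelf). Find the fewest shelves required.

Total = 145 + 105 + 100 + 90 + 85 + 65 + 55 + 45 = 690 cm.
Lower bound: ⌈690/195⌉ = 4 shelves.
A packing using 4 shelves:
  shelf 1: 145 + 45 = 190
  shelf 2: 105 + 90 = 195
  shelf 3: 100 + 85 = 185
  shelf 4: 65 + 55 = 120
This matches the lower bound, so 4 is optimal.

4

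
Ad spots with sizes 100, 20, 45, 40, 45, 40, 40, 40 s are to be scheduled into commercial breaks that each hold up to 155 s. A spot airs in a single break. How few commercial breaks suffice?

3

Total = 100 + 45 + 45 + 40 + 40 + 40 + 40 + 20 = 370 s.
Lower bound: ⌈370/155⌉ = 3 commercial breaks.
A packing using 3 commercial breaks:
  break 1: 100 + 45 = 145
  break 2: 45 + 40 + 40 + 20 = 145
  break 3: 40 + 40 = 80
This matches the lower bound, so 3 is optimal.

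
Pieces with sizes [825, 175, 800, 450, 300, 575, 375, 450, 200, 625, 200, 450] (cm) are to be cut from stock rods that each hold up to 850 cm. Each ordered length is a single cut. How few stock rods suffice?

Total = 825 + 800 + 625 + 575 + 450 + 450 + 450 + 375 + 300 + 200 + 200 + 175 = 5425 cm.
Lower bound: ⌈5425/850⌉ = 7 stock rods.
A packing using 7 stock rods:
  stock rod 1: 825 = 825
  stock rod 2: 800 = 800
  stock rod 3: 625 + 200 = 825
  stock rod 4: 575 + 200 = 775
  stock rod 5: 450 + 375 = 825
  stock rod 6: 450 + 300 = 750
  stock rod 7: 450 + 175 = 625
This matches the lower bound, so 7 is optimal.

7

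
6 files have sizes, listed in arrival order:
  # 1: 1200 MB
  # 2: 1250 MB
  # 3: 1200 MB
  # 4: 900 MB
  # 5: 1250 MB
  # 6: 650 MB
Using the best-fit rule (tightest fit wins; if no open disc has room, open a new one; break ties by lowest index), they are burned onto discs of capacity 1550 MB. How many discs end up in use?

  1200 → disc 1 (new)  [load 1200/1550]
  1250 → disc 2 (new)  [load 1250/1550]
  1200 → disc 3 (new)  [load 1200/1550]
  900 → disc 4 (new)  [load 900/1550]
  1250 → disc 5 (new)  [load 1250/1550]
  650 → disc 4  [load 1550/1550]
5 discs opened.

5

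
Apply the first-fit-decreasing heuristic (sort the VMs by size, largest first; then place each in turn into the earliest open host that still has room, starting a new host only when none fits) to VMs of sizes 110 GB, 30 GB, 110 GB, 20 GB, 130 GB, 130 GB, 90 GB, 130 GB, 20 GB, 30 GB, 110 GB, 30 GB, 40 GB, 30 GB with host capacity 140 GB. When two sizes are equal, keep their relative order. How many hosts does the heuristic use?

Sorted descending: 130, 130, 130, 110, 110, 110, 90, 40, 30, 30, 30, 30, 20, 20.
  130 → host 1 (new)  [load 130/140]
  130 → host 2 (new)  [load 130/140]
  130 → host 3 (new)  [load 130/140]
  110 → host 4 (new)  [load 110/140]
  110 → host 5 (new)  [load 110/140]
  110 → host 6 (new)  [load 110/140]
  90 → host 7 (new)  [load 90/140]
  40 → host 7  [load 130/140]
  30 → host 4  [load 140/140]
  30 → host 5  [load 140/140]
  30 → host 6  [load 140/140]
  30 → host 8 (new)  [load 30/140]
  20 → host 8  [load 50/140]
  20 → host 8  [load 70/140]
8 hosts opened.

8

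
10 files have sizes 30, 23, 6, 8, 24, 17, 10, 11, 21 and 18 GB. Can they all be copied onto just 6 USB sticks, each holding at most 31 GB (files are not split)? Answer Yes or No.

Yes

A valid assignment using 6 USB sticks:
  USB stick 1: 30 = 30
  USB stick 2: 24 + 6 = 30
  USB stick 3: 23 + 8 = 31
  USB stick 4: 21 + 10 = 31
  USB stick 5: 18 + 11 = 29
  USB stick 6: 17 = 17
Every load is within 31 GB, so 6 USB sticks suffice.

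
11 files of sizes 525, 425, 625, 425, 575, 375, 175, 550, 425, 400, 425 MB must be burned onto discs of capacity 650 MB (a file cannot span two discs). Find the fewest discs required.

Total = 625 + 575 + 550 + 525 + 425 + 425 + 425 + 425 + 400 + 375 + 175 = 4925 MB.
Lower bound: ⌈4925/650⌉ = 8 discs.
Also, 10 files each exceed 325 MB, and no two of those can share a disc, so at least 10 discs are needed.
A packing using 10 discs:
  disc 1: 625 = 625
  disc 2: 575 = 575
  disc 3: 550 = 550
  disc 4: 525 = 525
  disc 5: 425 + 175 = 600
  disc 6: 425 = 425
  disc 7: 425 = 425
  disc 8: 425 = 425
  disc 9: 400 = 400
  disc 10: 375 = 375
This matches the lower bound, so 10 is optimal.

10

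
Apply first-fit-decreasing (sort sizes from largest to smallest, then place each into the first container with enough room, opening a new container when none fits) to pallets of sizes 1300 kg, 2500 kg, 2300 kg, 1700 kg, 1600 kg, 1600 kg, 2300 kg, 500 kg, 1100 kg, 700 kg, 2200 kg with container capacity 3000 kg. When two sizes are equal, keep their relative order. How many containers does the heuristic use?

Sorted descending: 2500, 2300, 2300, 2200, 1700, 1600, 1600, 1300, 1100, 700, 500.
  2500 → container 1 (new)  [load 2500/3000]
  2300 → container 2 (new)  [load 2300/3000]
  2300 → container 3 (new)  [load 2300/3000]
  2200 → container 4 (new)  [load 2200/3000]
  1700 → container 5 (new)  [load 1700/3000]
  1600 → container 6 (new)  [load 1600/3000]
  1600 → container 7 (new)  [load 1600/3000]
  1300 → container 5  [load 3000/3000]
  1100 → container 6  [load 2700/3000]
  700 → container 2  [load 3000/3000]
  500 → container 1  [load 3000/3000]
7 containers opened.

7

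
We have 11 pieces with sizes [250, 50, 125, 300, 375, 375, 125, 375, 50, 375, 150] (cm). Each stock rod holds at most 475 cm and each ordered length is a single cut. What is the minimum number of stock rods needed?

7

Total = 375 + 375 + 375 + 375 + 300 + 250 + 150 + 125 + 125 + 50 + 50 = 2550 cm.
Lower bound: ⌈2550/475⌉ = 6 stock rods.
A packing using 7 stock rods:
  stock rod 1: 375 + 50 + 50 = 475
  stock rod 2: 375 = 375
  stock rod 3: 375 = 375
  stock rod 4: 375 = 375
  stock rod 5: 300 + 150 = 450
  stock rod 6: 250 + 125 = 375
  stock rod 7: 125 = 125
No arrangement into 6 stock rods stays within capacity, so 7 is optimal.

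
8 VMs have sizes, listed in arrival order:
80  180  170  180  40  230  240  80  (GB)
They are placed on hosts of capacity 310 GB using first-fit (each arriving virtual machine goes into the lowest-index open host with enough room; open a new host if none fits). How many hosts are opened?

  80 → host 1 (new)  [load 80/310]
  180 → host 1  [load 260/310]
  170 → host 2 (new)  [load 170/310]
  180 → host 3 (new)  [load 180/310]
  40 → host 1  [load 300/310]
  230 → host 4 (new)  [load 230/310]
  240 → host 5 (new)  [load 240/310]
  80 → host 2  [load 250/310]
5 hosts opened.

5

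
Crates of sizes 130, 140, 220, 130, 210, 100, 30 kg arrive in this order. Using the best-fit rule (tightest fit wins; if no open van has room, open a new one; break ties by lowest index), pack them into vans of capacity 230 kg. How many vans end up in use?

5

  130 → van 1 (new)  [load 130/230]
  140 → van 2 (new)  [load 140/230]
  220 → van 3 (new)  [load 220/230]
  130 → van 4 (new)  [load 130/230]
  210 → van 5 (new)  [load 210/230]
  100 → van 1  [load 230/230]
  30 → van 2  [load 170/230]
5 vans opened.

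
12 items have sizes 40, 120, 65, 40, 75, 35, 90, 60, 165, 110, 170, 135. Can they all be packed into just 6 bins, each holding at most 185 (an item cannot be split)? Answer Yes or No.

No

Total = 1105; ⌈1105/185⌉ = 6.
The bound of 6 does not rule out 6, but exhaustive search shows no assignment into 6 bins of capacity 185 exists — the minimum is 7.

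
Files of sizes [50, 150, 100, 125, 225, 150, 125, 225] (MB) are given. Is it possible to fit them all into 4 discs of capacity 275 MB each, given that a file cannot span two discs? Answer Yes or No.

Total = 1150 MB; ⌈1150/275⌉ = 5.
At least 5 discs are required, but only 4 are allowed.

No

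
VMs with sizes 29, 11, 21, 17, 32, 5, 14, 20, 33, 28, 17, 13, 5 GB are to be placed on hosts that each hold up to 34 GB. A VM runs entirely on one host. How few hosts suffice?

8

Total = 33 + 32 + 29 + 28 + 21 + 20 + 17 + 17 + 14 + 13 + 11 + 5 + 5 = 245 GB.
Lower bound: ⌈245/34⌉ = 8 hosts.
A packing using 8 hosts:
  host 1: 33 = 33
  host 2: 32 = 32
  host 3: 29 + 5 = 34
  host 4: 28 + 5 = 33
  host 5: 21 + 13 = 34
  host 6: 20 + 14 = 34
  host 7: 17 + 17 = 34
  host 8: 11 = 11
This matches the lower bound, so 8 is optimal.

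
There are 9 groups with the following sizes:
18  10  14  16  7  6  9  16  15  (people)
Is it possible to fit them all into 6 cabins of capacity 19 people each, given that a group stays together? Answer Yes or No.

No

Total = 111 people; ⌈111/19⌉ = 6.
The bound of 6 does not rule out 6, but exhaustive search shows no assignment into 6 cabins of capacity 19 people exists — the minimum is 7.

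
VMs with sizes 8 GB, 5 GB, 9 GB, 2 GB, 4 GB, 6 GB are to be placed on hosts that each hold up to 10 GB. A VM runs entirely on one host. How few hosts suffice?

Total = 9 + 8 + 6 + 5 + 4 + 2 = 34 GB.
Lower bound: ⌈34/10⌉ = 4 hosts.
A packing using 4 hosts:
  host 1: 9 = 9
  host 2: 8 + 2 = 10
  host 3: 6 + 4 = 10
  host 4: 5 = 5
This matches the lower bound, so 4 is optimal.

4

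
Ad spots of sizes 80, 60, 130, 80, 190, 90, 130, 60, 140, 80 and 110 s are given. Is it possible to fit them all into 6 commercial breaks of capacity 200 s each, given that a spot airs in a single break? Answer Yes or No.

Total = 1150 s; ⌈1150/200⌉ = 6.
The bound of 6 does not rule out 6, but exhaustive search shows no assignment into 6 commercial breaks of capacity 200 s exists — the minimum is 7.

No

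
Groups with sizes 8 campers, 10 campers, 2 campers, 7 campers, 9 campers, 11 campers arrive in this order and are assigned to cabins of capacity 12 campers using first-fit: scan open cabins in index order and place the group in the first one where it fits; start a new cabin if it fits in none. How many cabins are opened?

5

  8 → cabin 1 (new)  [load 8/12]
  10 → cabin 2 (new)  [load 10/12]
  2 → cabin 1  [load 10/12]
  7 → cabin 3 (new)  [load 7/12]
  9 → cabin 4 (new)  [load 9/12]
  11 → cabin 5 (new)  [load 11/12]
5 cabins opened.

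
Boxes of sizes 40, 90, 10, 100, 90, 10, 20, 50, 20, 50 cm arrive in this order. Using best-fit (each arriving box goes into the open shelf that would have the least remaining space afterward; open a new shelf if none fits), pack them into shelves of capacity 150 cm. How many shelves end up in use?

4

  40 → shelf 1 (new)  [load 40/150]
  90 → shelf 1  [load 130/150]
  10 → shelf 1  [load 140/150]
  100 → shelf 2 (new)  [load 100/150]
  90 → shelf 3 (new)  [load 90/150]
  10 → shelf 1  [load 150/150]
  20 → shelf 2  [load 120/150]
  50 → shelf 3  [load 140/150]
  20 → shelf 2  [load 140/150]
  50 → shelf 4 (new)  [load 50/150]
4 shelves opened.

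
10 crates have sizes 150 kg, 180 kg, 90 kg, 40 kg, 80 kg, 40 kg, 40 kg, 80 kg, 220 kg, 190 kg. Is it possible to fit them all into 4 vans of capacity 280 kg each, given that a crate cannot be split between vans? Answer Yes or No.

Total = 1110 kg; ⌈1110/280⌉ = 4.
The bound of 4 does not rule out 4, but exhaustive search shows no assignment into 4 vans of capacity 280 kg exists — the minimum is 5.

No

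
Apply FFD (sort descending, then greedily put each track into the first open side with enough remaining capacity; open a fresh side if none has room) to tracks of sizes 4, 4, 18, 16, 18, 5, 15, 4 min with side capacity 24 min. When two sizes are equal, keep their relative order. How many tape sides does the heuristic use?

4

Sorted descending: 18, 18, 16, 15, 5, 4, 4, 4.
  18 → side 1 (new)  [load 18/24]
  18 → side 2 (new)  [load 18/24]
  16 → side 3 (new)  [load 16/24]
  15 → side 4 (new)  [load 15/24]
  5 → side 1  [load 23/24]
  4 → side 2  [load 22/24]
  4 → side 3  [load 20/24]
  4 → side 3  [load 24/24]
4 tape sides opened.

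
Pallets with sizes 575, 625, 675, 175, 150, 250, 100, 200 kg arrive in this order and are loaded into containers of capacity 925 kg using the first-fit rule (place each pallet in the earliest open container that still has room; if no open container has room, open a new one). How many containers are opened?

  575 → container 1 (new)  [load 575/925]
  625 → container 2 (new)  [load 625/925]
  675 → container 3 (new)  [load 675/925]
  175 → container 1  [load 750/925]
  150 → container 1  [load 900/925]
  250 → container 2  [load 875/925]
  100 → container 3  [load 775/925]
  200 → container 4 (new)  [load 200/925]
4 containers opened.

4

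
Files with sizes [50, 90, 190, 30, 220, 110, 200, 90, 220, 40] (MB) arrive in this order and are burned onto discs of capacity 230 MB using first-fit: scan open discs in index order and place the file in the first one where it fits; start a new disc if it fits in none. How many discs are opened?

  50 → disc 1 (new)  [load 50/230]
  90 → disc 1  [load 140/230]
  190 → disc 2 (new)  [load 190/230]
  30 → disc 1  [load 170/230]
  220 → disc 3 (new)  [load 220/230]
  110 → disc 4 (new)  [load 110/230]
  200 → disc 5 (new)  [load 200/230]
  90 → disc 4  [load 200/230]
  220 → disc 6 (new)  [load 220/230]
  40 → disc 1  [load 210/230]
6 discs opened.

6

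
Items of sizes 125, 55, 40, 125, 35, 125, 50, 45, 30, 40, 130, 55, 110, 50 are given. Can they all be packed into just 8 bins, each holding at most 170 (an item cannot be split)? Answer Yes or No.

A valid assignment using 7 bins:
  bin 1: 130 + 40 = 170
  bin 2: 125 + 45 = 170
  bin 3: 125 + 40 = 165
  bin 4: 125 + 35 = 160
  bin 5: 110 + 55 = 165
  bin 6: 55 + 50 + 50 = 155
  bin 7: 30 = 30
That uses only 7 ≤ 8, so 8 bins are enough.

Yes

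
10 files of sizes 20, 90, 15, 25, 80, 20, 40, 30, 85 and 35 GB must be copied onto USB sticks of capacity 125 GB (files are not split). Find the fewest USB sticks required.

4

Total = 90 + 85 + 80 + 40 + 35 + 30 + 25 + 20 + 20 + 15 = 440 GB.
Lower bound: ⌈440/125⌉ = 4 USB sticks.
A packing using 4 USB sticks:
  USB stick 1: 90 + 35 = 125
  USB stick 2: 85 + 40 = 125
  USB stick 3: 80 + 30 + 15 = 125
  USB stick 4: 25 + 20 + 20 = 65
This matches the lower bound, so 4 is optimal.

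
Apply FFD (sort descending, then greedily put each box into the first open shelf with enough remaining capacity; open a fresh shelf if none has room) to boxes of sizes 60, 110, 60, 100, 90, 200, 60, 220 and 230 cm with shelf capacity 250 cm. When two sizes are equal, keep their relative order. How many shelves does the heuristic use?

Sorted descending: 230, 220, 200, 110, 100, 90, 60, 60, 60.
  230 → shelf 1 (new)  [load 230/250]
  220 → shelf 2 (new)  [load 220/250]
  200 → shelf 3 (new)  [load 200/250]
  110 → shelf 4 (new)  [load 110/250]
  100 → shelf 4  [load 210/250]
  90 → shelf 5 (new)  [load 90/250]
  60 → shelf 5  [load 150/250]
  60 → shelf 5  [load 210/250]
  60 → shelf 6 (new)  [load 60/250]
6 shelves opened.

6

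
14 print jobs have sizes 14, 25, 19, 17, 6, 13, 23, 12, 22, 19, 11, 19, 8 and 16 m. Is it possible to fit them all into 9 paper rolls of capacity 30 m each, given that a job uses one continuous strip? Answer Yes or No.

Yes

A valid assignment using 9 paper rolls:
  roll 1: 25 = 25
  roll 2: 23 + 6 = 29
  roll 3: 22 + 8 = 30
  roll 4: 19 + 11 = 30
  roll 5: 19 = 19
  roll 6: 19 = 19
  roll 7: 17 + 13 = 30
  roll 8: 16 + 14 = 30
  roll 9: 12 = 12
Every load is within 30 m, so 9 paper rolls suffice.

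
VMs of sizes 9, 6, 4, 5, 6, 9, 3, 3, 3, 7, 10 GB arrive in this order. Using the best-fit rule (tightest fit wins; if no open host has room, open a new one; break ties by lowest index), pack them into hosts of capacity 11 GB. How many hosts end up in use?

  9 → host 1 (new)  [load 9/11]
  6 → host 2 (new)  [load 6/11]
  4 → host 2  [load 10/11]
  5 → host 3 (new)  [load 5/11]
  6 → host 3  [load 11/11]
  9 → host 4 (new)  [load 9/11]
  3 → host 5 (new)  [load 3/11]
  3 → host 5  [load 6/11]
  3 → host 5  [load 9/11]
  7 → host 6 (new)  [load 7/11]
  10 → host 7 (new)  [load 10/11]
7 hosts opened.

7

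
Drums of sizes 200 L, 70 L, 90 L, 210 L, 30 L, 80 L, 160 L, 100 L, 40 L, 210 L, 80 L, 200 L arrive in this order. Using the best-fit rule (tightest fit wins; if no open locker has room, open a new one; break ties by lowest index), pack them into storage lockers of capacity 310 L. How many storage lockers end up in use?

5

  200 → locker 1 (new)  [load 200/310]
  70 → locker 1  [load 270/310]
  90 → locker 2 (new)  [load 90/310]
  210 → locker 2  [load 300/310]
  30 → locker 1  [load 300/310]
  80 → locker 3 (new)  [load 80/310]
  160 → locker 3  [load 240/310]
  100 → locker 4 (new)  [load 100/310]
  40 → locker 3  [load 280/310]
  210 → locker 4  [load 310/310]
  80 → locker 5 (new)  [load 80/310]
  200 → locker 5  [load 280/310]
5 storage lockers opened.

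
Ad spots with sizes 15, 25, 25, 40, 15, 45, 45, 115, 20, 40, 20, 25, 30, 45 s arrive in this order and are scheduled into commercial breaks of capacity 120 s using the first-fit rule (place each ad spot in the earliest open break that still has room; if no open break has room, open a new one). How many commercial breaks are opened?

  15 → break 1 (new)  [load 15/120]
  25 → break 1  [load 40/120]
  25 → break 1  [load 65/120]
  40 → break 1  [load 105/120]
  15 → break 1  [load 120/120]
  45 → break 2 (new)  [load 45/120]
  45 → break 2  [load 90/120]
  115 → break 3 (new)  [load 115/120]
  20 → break 2  [load 110/120]
  40 → break 4 (new)  [load 40/120]
  20 → break 4  [load 60/120]
  25 → break 4  [load 85/120]
  30 → break 4  [load 115/120]
  45 → break 5 (new)  [load 45/120]
5 commercial breaks opened.

5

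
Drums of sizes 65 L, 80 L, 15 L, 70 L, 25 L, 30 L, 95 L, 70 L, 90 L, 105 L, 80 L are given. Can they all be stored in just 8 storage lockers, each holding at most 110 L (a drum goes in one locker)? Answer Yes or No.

A valid assignment using 8 storage lockers:
  locker 1: 105 = 105
  locker 2: 95 + 15 = 110
  locker 3: 90 = 90
  locker 4: 80 + 30 = 110
  locker 5: 80 + 25 = 105
  locker 6: 70 = 70
  locker 7: 70 = 70
  locker 8: 65 = 65
Every load is within 110 L, so 8 storage lockers suffice.

Yes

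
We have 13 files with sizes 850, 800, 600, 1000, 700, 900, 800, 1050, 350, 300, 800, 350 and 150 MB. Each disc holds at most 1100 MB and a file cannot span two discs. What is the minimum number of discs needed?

9

Total = 1050 + 1000 + 900 + 850 + 800 + 800 + 800 + 700 + 600 + 350 + 350 + 300 + 150 = 8650 MB.
Lower bound: ⌈8650/1100⌉ = 8 discs.
Also, 9 files each exceed 550 MB, and no two of those can share a disc, so at least 9 discs are needed.
A packing using 9 discs:
  disc 1: 1050 = 1050
  disc 2: 1000 = 1000
  disc 3: 900 + 150 = 1050
  disc 4: 850 = 850
  disc 5: 800 + 300 = 1100
  disc 6: 800 = 800
  disc 7: 800 = 800
  disc 8: 700 + 350 = 1050
  disc 9: 600 + 350 = 950
This matches the lower bound, so 9 is optimal.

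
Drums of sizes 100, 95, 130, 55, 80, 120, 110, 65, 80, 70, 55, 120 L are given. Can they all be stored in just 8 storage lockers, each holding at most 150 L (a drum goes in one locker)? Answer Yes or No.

No

Total = 1080 L; ⌈1080/150⌉ = 8.
The bound of 8 does not rule out 8, but exhaustive search shows no assignment into 8 storage lockers of capacity 150 L exists — the minimum is 9.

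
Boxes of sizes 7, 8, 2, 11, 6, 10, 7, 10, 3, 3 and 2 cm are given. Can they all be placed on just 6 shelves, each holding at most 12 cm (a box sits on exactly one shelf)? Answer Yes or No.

No

Total = 69 cm; ⌈69/12⌉ = 6.
The bound of 6 does not rule out 6, but exhaustive search shows no assignment into 6 shelves of capacity 12 cm exists — the minimum is 7.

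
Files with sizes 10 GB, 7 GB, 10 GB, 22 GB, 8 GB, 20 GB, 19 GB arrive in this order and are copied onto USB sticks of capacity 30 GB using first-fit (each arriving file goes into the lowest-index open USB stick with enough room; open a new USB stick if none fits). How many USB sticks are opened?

  10 → USB stick 1 (new)  [load 10/30]
  7 → USB stick 1  [load 17/30]
  10 → USB stick 1  [load 27/30]
  22 → USB stick 2 (new)  [load 22/30]
  8 → USB stick 2  [load 30/30]
  20 → USB stick 3 (new)  [load 20/30]
  19 → USB stick 4 (new)  [load 19/30]
4 USB sticks opened.

4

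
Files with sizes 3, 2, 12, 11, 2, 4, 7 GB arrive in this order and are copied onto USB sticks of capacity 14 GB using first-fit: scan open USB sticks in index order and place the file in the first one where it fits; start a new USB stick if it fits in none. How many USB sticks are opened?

  3 → USB stick 1 (new)  [load 3/14]
  2 → USB stick 1  [load 5/14]
  12 → USB stick 2 (new)  [load 12/14]
  11 → USB stick 3 (new)  [load 11/14]
  2 → USB stick 1  [load 7/14]
  4 → USB stick 1  [load 11/14]
  7 → USB stick 4 (new)  [load 7/14]
4 USB sticks opened.

4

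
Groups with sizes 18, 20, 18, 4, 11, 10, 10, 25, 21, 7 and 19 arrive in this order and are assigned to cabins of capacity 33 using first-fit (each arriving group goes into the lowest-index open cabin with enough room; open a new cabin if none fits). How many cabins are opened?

6

  18 → cabin 1 (new)  [load 18/33]
  20 → cabin 2 (new)  [load 20/33]
  18 → cabin 3 (new)  [load 18/33]
  4 → cabin 1  [load 22/33]
  11 → cabin 1  [load 33/33]
  10 → cabin 2  [load 30/33]
  10 → cabin 3  [load 28/33]
  25 → cabin 4 (new)  [load 25/33]
  21 → cabin 5 (new)  [load 21/33]
  7 → cabin 4  [load 32/33]
  19 → cabin 6 (new)  [load 19/33]
6 cabins opened.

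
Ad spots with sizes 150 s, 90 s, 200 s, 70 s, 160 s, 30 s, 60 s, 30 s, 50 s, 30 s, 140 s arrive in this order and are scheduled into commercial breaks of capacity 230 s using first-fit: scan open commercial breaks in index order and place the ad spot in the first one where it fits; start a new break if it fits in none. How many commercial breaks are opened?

5

  150 → break 1 (new)  [load 150/230]
  90 → break 2 (new)  [load 90/230]
  200 → break 3 (new)  [load 200/230]
  70 → break 1  [load 220/230]
  160 → break 4 (new)  [load 160/230]
  30 → break 2  [load 120/230]
  60 → break 2  [load 180/230]
  30 → break 2  [load 210/230]
  50 → break 4  [load 210/230]
  30 → break 3  [load 230/230]
  140 → break 5 (new)  [load 140/230]
5 commercial breaks opened.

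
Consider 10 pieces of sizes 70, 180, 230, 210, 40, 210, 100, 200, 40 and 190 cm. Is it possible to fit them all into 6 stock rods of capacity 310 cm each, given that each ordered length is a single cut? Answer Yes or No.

Yes

A valid assignment using 6 stock rods:
  stock rod 1: 230 + 70 = 300
  stock rod 2: 210 + 100 = 310
  stock rod 3: 210 + 40 + 40 = 290
  stock rod 4: 200 = 200
  stock rod 5: 190 = 190
  stock rod 6: 180 = 180
Every load is within 310 cm, so 6 stock rods suffice.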